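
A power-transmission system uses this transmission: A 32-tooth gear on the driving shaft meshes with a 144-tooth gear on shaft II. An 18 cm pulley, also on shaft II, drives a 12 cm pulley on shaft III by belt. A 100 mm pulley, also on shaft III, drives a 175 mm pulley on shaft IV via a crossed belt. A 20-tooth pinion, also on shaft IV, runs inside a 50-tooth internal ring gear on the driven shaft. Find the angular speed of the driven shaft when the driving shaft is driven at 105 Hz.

8 Hz

the driving shaft → shaft II (gear mesh, 144/32): 105 ÷ 4.5 = 23.333 Hz
shaft II → shaft III (belt, 12/18): 23.333 ÷ 0.66667 = 35 Hz
shaft III → shaft IV (belt, 175/100): 35 ÷ 1.75 = 20 Hz
shaft IV → the driven shaft (internal gear, 50/20): 20 ÷ 2.5 = 8 Hz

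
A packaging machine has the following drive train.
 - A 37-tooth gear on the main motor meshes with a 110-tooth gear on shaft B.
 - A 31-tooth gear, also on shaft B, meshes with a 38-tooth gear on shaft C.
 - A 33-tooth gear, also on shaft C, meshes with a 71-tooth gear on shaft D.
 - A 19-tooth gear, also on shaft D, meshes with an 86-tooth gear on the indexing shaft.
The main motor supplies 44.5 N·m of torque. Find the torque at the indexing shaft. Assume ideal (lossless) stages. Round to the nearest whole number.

1579 N·m

Gear mesh: ratio = 110/37 = 2.973; torque at shaft B = 44.5 × 2.973 = 132.3 N·m.
Gear mesh: ratio = 38/31 = 1.2258; torque at shaft C = 132.3 × 1.2258 = 162.17 N·m.
Gear mesh: ratio = 71/33 = 2.1515; torque at shaft D = 162.17 × 2.1515 = 348.91 N·m.
Gear mesh: ratio = 86/19 = 4.5263; torque at the indexing shaft = 348.91 × 4.5263 = 1579.3 N·m.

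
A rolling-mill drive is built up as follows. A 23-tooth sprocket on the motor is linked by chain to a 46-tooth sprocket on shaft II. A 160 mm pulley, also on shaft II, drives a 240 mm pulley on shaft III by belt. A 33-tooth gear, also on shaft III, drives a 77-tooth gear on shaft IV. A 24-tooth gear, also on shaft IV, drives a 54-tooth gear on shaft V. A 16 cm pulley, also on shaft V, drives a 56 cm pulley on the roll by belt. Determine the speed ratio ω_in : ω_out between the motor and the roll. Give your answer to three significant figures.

Each stage contributes driven/driver: chain 46/23 = 2, belt 240/160 = 1.5, gear mesh 77/33 = 2.3333, gear mesh 54/24 = 2.25, belt 56/16 = 3.5.
Overall: 2 × 1.5 × 2.3333 × 2.25 × 3.5 = 55.125.

55.1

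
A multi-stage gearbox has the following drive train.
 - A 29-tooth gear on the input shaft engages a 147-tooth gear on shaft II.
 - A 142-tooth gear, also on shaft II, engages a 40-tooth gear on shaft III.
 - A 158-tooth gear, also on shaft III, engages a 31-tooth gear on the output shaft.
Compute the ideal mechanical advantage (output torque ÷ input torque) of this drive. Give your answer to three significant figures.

0.280

Each stage contributes driven/driver: gear mesh 147/29 = 5.069, gear mesh 40/142 = 0.28169, gear mesh 31/158 = 0.1962.
Overall: 5.069 × 0.28169 × 0.1962 = 0.28015.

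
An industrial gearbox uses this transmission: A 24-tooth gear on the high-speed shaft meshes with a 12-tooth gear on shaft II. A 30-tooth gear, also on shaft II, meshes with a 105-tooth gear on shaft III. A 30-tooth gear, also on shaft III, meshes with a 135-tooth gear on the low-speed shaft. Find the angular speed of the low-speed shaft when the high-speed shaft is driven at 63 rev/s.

the high-speed shaft → shaft II (gear mesh, 12/24): 63 ÷ 0.5 = 126 rev/s
shaft II → shaft III (gear mesh, 105/30): 126 ÷ 3.5 = 36 rev/s
shaft III → the low-speed shaft (gear mesh, 135/30): 36 ÷ 4.5 = 8 rev/s

8 rev/s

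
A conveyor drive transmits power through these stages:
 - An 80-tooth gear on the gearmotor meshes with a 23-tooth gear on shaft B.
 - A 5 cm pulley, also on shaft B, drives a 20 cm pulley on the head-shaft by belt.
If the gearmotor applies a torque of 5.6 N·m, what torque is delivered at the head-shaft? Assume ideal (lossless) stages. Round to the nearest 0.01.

6.44 N·m

gear mesh 23/80 = 0.2875 → τ = 5.6·0.2875 = 1.61 N·m
belt 20/5 = 4 → τ = 1.61·4 = 6.44 N·m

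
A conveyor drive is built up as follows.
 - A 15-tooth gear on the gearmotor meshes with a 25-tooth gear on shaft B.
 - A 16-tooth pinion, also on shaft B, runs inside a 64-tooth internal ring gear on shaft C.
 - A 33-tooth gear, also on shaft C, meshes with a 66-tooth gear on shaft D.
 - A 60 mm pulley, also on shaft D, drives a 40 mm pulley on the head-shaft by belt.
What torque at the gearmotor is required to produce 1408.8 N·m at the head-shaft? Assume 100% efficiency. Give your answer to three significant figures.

Overall ratio R = 1.6667 × 4 × 2 × 0.66667 = 8.8889.
Input torque = output torque / R = 1408.8 / 8.8889 = 158.49 N·m.

158 N·m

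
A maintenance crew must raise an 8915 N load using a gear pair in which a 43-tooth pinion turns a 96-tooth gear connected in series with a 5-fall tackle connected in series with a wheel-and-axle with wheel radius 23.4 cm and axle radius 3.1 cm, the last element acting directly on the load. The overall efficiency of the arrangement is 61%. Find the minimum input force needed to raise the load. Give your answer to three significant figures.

Gear pair MA = 96/43 = 2.2326.
Block-and-tackle MA = number of supporting rope parts = 5.
Wheel-and-axle MA = R/r = 23.4/3.1 = 7.5484.
Combined ideal MA = 2.2326 × 5 × 7.5484 = 84.261.
Actual MA = 84.261 × 0.61 = 51.399.
Effort = load / actual MA = 8915 / 51.399 = 173.45 N.

173 N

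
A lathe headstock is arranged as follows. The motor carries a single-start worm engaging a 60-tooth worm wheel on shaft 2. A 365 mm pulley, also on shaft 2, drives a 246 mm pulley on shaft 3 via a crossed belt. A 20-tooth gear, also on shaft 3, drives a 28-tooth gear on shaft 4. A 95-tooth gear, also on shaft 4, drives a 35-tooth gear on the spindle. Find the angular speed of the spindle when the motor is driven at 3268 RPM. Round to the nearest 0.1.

worm 60/1 = 60 → 3268/60 = 54.467 RPM
belt 246/365 = 0.67397 → 54.467/0.67397 = 80.814 RPM
gear mesh 28/20 = 1.4 → 80.814/1.4 = 57.725 RPM
gear mesh 35/95 = 0.36842 → 57.725/0.36842 = 156.68 RPM

156.7 RPM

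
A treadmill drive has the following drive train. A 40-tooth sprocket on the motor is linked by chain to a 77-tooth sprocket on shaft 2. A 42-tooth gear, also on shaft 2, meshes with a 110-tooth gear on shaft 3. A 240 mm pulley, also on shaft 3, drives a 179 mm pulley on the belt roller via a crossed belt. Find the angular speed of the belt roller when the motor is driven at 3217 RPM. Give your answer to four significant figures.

855.5 RPM

chain 77/40 = 1.925 → 3217/1.925 = 1671.2 RPM
gear mesh 110/42 = 2.619 → 1671.2/2.619 = 638.08 RPM
belt 179/240 = 0.74583 → 638.08/0.74583 = 855.53 RPM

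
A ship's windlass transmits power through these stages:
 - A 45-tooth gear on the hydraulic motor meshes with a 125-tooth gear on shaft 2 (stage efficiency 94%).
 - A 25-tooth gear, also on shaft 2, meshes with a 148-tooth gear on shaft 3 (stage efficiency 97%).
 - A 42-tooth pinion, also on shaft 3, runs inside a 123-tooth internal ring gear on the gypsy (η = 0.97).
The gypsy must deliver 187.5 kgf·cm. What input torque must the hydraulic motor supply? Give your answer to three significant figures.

Overall ratio R = 2.7778 × 5.92 × 2.9286 = 48.159; overall efficiency η = 0.94 × 0.97 × 0.97 = 0.8844.
Input torque = output torque / (R × η) = 187.5 / (48.159 × 0.8844) = 4.402 kgf·cm.

4.40 kgf·cm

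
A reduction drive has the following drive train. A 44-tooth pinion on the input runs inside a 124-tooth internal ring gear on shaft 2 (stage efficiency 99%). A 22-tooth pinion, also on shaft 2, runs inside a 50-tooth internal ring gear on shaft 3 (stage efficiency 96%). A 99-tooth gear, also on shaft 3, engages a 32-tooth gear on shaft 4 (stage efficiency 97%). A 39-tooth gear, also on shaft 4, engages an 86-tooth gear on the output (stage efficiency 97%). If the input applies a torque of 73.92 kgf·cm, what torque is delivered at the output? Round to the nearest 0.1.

After the internal gear (124/44): 73.92 × 2.8182 × 0.99 = 206.24 kgf·cm
After the internal gear (50/22): 206.24 × 2.2727 × 0.96 = 449.97 kgf·cm
After the gear mesh (32/99): 449.97 × 0.32323 × 0.97 = 141.08 kgf·cm
After the gear mesh (86/39): 141.08 × 2.2051 × 0.97 = 301.77 kgf·cm

301.8 kgf·cm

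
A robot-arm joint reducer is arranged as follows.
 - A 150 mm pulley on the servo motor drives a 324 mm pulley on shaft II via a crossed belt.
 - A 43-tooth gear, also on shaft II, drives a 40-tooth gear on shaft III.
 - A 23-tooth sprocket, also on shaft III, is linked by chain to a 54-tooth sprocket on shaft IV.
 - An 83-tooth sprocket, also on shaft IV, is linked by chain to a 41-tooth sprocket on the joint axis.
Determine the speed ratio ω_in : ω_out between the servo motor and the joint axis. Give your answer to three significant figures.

2.33

Each stage contributes driven/driver: belt 324/150 = 2.16, gear mesh 40/43 = 0.93023, chain 54/23 = 2.3478, chain 41/83 = 0.49398.
Overall: 2.16 × 0.93023 × 2.3478 × 0.49398 = 2.3303.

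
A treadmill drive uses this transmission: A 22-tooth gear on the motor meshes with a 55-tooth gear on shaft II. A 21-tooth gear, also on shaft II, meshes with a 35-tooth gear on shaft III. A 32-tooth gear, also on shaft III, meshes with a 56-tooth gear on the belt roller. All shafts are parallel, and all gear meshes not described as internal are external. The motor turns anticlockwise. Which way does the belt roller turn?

clockwise

the motor → shaft II: external mesh, 1 reversal → CW.
shaft II → shaft III: external mesh, 1 reversal → CCW.
shaft III → the belt roller: external mesh, 1 reversal → CW.
3 reversals in total — an odd number — so the belt roller turns opposite to the motor.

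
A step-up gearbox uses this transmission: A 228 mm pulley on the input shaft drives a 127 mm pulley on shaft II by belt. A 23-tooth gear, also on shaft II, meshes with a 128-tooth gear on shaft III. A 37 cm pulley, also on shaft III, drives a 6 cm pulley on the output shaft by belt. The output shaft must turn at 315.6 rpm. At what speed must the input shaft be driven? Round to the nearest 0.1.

Overall ratio R = 0.55702 × 5.5652 × 0.16216 = 0.50269.
Required input speed = output speed × R = 315.6 × 0.50269 = 158.65 rpm.

158.6 rpm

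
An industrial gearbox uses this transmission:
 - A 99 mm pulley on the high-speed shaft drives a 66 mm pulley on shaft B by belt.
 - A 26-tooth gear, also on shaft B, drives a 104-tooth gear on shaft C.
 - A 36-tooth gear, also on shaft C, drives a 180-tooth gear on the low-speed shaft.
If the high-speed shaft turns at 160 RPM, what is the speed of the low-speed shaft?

12 RPM

belt 66/99 = 0.66667 → 160/0.66667 = 240 RPM
gear mesh 104/26 = 4 → 240/4 = 60 RPM
gear mesh 180/36 = 5 → 60/5 = 12 RPM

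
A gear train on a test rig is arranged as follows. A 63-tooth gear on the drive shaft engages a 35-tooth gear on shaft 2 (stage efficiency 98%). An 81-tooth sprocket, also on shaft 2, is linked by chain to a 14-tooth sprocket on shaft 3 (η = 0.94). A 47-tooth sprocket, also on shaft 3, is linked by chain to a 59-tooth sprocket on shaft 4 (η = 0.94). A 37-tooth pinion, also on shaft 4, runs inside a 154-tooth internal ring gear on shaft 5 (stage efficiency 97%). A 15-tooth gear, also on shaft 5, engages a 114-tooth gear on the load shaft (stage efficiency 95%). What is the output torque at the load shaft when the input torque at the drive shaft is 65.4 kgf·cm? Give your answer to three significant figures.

199 kgf·cm

gear mesh 35/63 = 0.55556 → τ = 65.4·0.55556·0.98 = 35.607 kgf·cm
chain 14/81 = 0.17284 → τ = 35.607·0.17284·0.94 = 5.785 kgf·cm
chain 59/47 = 1.2553 → τ = 5.785·1.2553·0.94 = 6.8263 kgf·cm
internal gear 154/37 = 4.1622 → τ = 6.8263·4.1622·0.97 = 27.56 kgf·cm
gear mesh 114/15 = 7.6 → τ = 27.56·7.6·0.95 = 198.98 kgf·cm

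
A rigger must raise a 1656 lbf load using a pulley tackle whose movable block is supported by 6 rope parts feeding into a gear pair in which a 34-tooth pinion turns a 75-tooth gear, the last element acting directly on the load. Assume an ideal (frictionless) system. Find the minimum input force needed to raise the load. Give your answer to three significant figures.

Block-and-tackle MA = number of supporting rope parts = 6.
Gear pair MA = 75/34 = 2.2059.
Combined ideal MA = 6 × 2.2059 = 13.235.
Effort = load / MA = 1656 / 13.235 = 125.12 lbf.

125 lbf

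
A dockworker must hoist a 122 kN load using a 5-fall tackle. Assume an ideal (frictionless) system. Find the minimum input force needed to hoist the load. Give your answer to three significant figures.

Block-and-tackle MA = number of supporting rope parts = 5.
Effort = load / MA = 122 / 5 = 24.4 kN.

24.4 kN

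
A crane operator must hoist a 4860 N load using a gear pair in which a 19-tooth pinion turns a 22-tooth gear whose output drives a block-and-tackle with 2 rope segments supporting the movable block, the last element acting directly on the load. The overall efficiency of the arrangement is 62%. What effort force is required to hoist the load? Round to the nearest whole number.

Gear pair MA = 22/19 = 1.1579.
Block-and-tackle MA = number of supporting rope parts = 2.
Combined ideal MA = 1.1579 × 2 = 2.3158.
Actual MA = 2.3158 × 0.62 = 1.4358.
Effort = load / actual MA = 4860 / 1.4358 = 3384.9 N.

3385 N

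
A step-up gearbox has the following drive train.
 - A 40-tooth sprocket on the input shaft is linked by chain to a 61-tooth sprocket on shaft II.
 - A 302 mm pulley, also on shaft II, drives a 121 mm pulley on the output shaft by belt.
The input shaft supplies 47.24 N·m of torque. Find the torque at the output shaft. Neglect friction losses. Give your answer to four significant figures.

28.86 N·m

After the chain (61/40): 47.24 × 1.525 = 72.041 N·m
After the belt (121/302): 72.041 × 0.40066 = 28.864 N·m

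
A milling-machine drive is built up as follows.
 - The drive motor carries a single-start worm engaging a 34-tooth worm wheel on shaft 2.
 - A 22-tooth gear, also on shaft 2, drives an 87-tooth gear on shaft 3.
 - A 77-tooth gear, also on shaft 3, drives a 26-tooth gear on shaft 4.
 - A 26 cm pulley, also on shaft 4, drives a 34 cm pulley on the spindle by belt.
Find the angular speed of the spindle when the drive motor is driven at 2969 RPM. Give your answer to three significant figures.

50.0 RPM

worm 34/1 = 34 → 2969/34 = 87.324 RPM
gear mesh 87/22 = 3.9545 → 87.324/3.9545 = 22.082 RPM
gear mesh 26/77 = 0.33766 → 22.082/0.33766 = 65.396 RPM
belt 34/26 = 1.3077 → 65.396/1.3077 = 50.009 RPM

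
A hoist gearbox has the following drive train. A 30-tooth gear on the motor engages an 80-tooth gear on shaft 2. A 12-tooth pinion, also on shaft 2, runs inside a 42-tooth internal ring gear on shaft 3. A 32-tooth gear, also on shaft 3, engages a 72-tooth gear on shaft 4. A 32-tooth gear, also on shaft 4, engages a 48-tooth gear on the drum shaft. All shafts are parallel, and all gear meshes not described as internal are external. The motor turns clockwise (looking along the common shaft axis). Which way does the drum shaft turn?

counterclockwise

the motor → shaft 2: external mesh, 1 reversal → CCW.
shaft 2 → shaft 3: internal mesh, same direction → CCW.
shaft 3 → shaft 4: external mesh, 1 reversal → CW.
shaft 4 → the drum shaft: external mesh, 1 reversal → CCW.
3 reversals in total — an odd number — so the drum shaft turns opposite to the motor.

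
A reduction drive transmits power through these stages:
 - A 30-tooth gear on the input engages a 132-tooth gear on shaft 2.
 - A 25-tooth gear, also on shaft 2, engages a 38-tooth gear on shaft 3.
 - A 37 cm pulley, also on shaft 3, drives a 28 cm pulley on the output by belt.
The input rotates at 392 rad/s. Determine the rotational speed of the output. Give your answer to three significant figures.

77.5 rad/s

the input → shaft 2 (gear mesh, 132/30): 392 ÷ 4.4 = 89.091 rad/s
shaft 2 → shaft 3 (gear mesh, 38/25): 89.091 ÷ 1.52 = 58.612 rad/s
shaft 3 → the output (belt, 28/37): 58.612 ÷ 0.75676 = 77.452 rad/s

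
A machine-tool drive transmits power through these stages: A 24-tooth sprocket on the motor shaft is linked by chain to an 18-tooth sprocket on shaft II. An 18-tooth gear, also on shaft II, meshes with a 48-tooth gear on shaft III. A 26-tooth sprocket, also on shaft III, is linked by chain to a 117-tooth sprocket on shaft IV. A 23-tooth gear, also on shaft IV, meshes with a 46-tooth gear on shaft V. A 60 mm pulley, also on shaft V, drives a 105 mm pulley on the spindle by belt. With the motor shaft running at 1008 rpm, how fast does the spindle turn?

chain 18/24 = 0.75 → 1008/0.75 = 1344 rpm
gear mesh 48/18 = 2.6667 → 1344/2.6667 = 504 rpm
chain 117/26 = 4.5 → 504/4.5 = 112 rpm
gear mesh 46/23 = 2 → 112/2 = 56 rpm
belt 105/60 = 1.75 → 56/1.75 = 32 rpm

32 rpm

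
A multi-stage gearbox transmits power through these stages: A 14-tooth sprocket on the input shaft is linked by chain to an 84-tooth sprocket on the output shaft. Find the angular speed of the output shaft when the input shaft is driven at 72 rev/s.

chain 84/14 = 6 → 72/6 = 12 rev/s

12 rev/s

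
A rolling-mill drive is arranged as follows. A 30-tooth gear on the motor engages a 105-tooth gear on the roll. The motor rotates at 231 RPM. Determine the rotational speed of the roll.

the motor → the roll (gear mesh, 105/30): 231 ÷ 3.5 = 66 RPM

66 RPM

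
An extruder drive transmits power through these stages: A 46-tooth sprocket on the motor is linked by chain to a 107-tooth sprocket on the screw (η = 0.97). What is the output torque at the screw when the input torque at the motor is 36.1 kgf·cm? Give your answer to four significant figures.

After the chain (107/46): 36.1 × 2.3261 × 0.97 = 81.453 kgf·cm

81.45 kgf·cm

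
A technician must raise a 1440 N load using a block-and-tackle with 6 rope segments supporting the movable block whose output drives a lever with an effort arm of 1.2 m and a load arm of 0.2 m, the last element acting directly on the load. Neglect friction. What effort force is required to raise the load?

Block-and-tackle MA = number of supporting rope parts = 6.
Lever MA = effort arm / load arm = 1.2/0.2 = 6.
Combined ideal MA = 6 × 6 = 36.
Effort = load / MA = 1440 / 36 = 40 N.

40 N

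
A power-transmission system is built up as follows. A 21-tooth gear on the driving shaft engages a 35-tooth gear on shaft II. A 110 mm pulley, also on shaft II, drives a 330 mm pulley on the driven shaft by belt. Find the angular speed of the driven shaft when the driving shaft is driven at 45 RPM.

gear mesh 35/21 = 1.6667 → 45/1.6667 = 27 RPM
belt 330/110 = 3 → 27/3 = 9 RPM

9 RPM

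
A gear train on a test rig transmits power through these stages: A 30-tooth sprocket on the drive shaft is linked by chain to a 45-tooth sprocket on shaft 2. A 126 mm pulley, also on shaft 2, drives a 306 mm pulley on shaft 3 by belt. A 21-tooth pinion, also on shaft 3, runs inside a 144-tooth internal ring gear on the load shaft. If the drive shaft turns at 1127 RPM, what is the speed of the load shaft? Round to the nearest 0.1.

the drive shaft → shaft 2 (chain, 45/30): 1127 ÷ 1.5 = 751.33 RPM
shaft 2 → shaft 3 (belt, 306/126): 751.33 ÷ 2.4286 = 309.37 RPM
shaft 3 → the load shaft (internal gear, 144/21): 309.37 ÷ 6.8571 = 45.117 RPM

45.1 RPM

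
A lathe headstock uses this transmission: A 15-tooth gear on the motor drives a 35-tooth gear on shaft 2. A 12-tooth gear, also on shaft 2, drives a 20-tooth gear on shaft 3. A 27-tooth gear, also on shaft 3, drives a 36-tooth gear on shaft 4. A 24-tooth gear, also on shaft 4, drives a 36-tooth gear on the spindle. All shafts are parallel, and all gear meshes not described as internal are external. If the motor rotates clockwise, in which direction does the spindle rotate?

clockwise

the motor → shaft 2: external mesh, 1 reversal → CCW.
shaft 2 → shaft 3: external mesh, 1 reversal → CW.
shaft 3 → shaft 4: external mesh, 1 reversal → CCW.
shaft 4 → the spindle: external mesh, 1 reversal → CW.
4 reversals in total — an even number — so the spindle turns the same way as the motor.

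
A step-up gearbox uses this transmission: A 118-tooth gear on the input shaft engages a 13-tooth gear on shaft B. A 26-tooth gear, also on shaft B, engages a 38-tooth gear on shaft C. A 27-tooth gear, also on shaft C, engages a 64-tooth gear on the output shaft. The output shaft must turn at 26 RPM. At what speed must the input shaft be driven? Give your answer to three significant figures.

Overall ratio R = 0.11017 × 1.4615 × 2.3704 = 0.38167.
Required input speed = output speed × R = 26 × 0.38167 = 9.9234 RPM.

9.92 RPM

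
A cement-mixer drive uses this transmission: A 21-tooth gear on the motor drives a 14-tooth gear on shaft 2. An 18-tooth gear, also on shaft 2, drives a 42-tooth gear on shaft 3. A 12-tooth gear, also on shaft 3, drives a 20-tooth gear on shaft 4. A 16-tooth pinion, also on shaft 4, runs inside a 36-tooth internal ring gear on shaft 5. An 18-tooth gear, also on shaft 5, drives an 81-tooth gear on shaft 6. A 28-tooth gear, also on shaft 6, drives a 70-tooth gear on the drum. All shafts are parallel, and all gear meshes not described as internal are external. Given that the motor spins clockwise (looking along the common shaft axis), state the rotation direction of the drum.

the motor → shaft 2: external mesh, 1 reversal → CCW.
shaft 2 → shaft 3: external mesh, 1 reversal → CW.
shaft 3 → shaft 4: external mesh, 1 reversal → CCW.
shaft 4 → shaft 5: internal mesh, same direction → CCW.
shaft 5 → shaft 6: external mesh, 1 reversal → CW.
shaft 6 → the drum: external mesh, 1 reversal → CCW.
5 reversals in total — an odd number — so the drum turns opposite to the motor.

counterclockwise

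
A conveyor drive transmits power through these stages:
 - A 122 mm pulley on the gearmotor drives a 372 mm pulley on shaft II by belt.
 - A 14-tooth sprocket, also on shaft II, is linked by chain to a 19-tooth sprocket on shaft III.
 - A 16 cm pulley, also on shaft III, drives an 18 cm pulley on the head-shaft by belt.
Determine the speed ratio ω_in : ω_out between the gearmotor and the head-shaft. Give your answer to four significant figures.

4.655

Each stage contributes driven/driver: belt 372/122 = 3.0492, chain 19/14 = 1.3571, belt 18/16 = 1.125.
Overall: 3.0492 × 1.3571 × 1.125 = 4.6554.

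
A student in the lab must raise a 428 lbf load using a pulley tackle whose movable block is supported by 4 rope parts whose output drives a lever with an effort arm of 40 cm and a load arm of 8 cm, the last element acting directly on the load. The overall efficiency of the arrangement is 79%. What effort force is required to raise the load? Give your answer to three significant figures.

27.1 lbf

Block-and-tackle MA = number of supporting rope parts = 4.
Lever MA = effort arm / load arm = 40/8 = 5.
Combined ideal MA = 4 × 5 = 20.
Actual MA = 20 × 0.79 = 15.8.
Effort = load / actual MA = 428 / 15.8 = 27.089 lbf.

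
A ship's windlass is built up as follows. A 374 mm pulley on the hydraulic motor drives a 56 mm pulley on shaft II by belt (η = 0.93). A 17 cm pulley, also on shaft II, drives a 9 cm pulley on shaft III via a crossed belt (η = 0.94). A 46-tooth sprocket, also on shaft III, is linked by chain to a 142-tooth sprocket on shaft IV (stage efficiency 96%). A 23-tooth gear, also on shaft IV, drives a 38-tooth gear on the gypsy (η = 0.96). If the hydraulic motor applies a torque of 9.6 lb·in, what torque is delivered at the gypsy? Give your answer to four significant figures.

3.127 lb·in

belt 56/374 = 0.14973 → τ = 9.6·0.14973·0.93 = 1.3368 lb·in
belt 9/17 = 0.52941 → τ = 1.3368·0.52941·0.94 = 0.66526 lb·in
chain 142/46 = 3.087 → τ = 0.66526·3.087·0.96 = 1.9715 lb·in
gear mesh 38/23 = 1.6522 → τ = 1.9715·1.6522·0.96 = 3.1269 lb·in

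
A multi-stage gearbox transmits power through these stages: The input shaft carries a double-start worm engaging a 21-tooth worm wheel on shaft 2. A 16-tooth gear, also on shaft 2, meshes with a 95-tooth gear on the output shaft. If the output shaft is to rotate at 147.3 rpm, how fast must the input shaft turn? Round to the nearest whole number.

9183 rpm

Overall ratio R = 10.5 × 5.9375 = 62.344.
Required input speed = output speed × R = 147.3 × 62.344 = 9183.2 rpm.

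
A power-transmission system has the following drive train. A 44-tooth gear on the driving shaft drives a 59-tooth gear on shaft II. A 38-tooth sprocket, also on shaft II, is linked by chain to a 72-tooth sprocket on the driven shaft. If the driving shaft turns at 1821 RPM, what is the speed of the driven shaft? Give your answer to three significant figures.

the driving shaft → shaft II (gear mesh, 59/44): 1821 ÷ 1.3409 = 1358 RPM
shaft II → the driven shaft (chain, 72/38): 1358 ÷ 1.8947 = 716.74 RPM

717 RPM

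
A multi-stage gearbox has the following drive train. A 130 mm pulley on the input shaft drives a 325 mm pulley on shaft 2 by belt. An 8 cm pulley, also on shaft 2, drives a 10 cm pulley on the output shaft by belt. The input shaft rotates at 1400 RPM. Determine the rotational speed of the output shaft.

Belt: ratio = 325/130 = 2.5, so shaft 2 turns at 1400 / 2.5 = 560 RPM.
Belt: ratio = 10/8 = 1.25, so the output shaft turns at 560 / 1.25 = 448 RPM.

448 RPM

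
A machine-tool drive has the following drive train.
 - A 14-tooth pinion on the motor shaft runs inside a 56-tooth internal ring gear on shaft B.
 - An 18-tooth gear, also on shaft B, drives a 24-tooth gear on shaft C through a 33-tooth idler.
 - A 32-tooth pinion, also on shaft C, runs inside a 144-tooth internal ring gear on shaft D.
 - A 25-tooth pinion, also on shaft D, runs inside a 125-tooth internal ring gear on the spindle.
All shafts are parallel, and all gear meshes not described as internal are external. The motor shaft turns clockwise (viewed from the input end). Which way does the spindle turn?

clockwise

the motor shaft → shaft B: internal mesh, same direction → CW.
shaft B → shaft C: driver → idler → driven is 2 external meshes, 2 reversals → CW.
shaft C → shaft D: internal mesh, same direction → CW.
shaft D → the spindle: internal mesh, same direction → CW.
2 reversals in total — an even number — so the spindle turns the same way as the motor shaft.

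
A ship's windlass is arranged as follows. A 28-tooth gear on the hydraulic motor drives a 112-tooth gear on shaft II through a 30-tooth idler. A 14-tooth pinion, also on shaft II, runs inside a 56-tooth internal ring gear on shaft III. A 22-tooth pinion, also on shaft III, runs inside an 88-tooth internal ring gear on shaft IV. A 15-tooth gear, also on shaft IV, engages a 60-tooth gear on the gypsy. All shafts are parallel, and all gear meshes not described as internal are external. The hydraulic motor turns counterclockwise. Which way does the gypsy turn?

clockwise

the hydraulic motor → shaft II: driver → idler → driven is 2 external meshes, 2 reversals → CCW.
shaft II → shaft III: internal mesh, same direction → CCW.
shaft III → shaft IV: internal mesh, same direction → CCW.
shaft IV → the gypsy: external mesh, 1 reversal → CW.
3 reversals in total — an odd number — so the gypsy turns opposite to the hydraulic motor.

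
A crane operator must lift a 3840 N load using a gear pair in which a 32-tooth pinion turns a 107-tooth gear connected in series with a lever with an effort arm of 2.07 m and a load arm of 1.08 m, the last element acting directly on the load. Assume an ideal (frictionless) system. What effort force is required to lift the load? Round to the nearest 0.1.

599.2 N

Gear pair MA = 107/32 = 3.3438.
Lever MA = effort arm / load arm = 2.07/1.08 = 1.9167.
Combined ideal MA = 3.3438 × 1.9167 = 6.4089.
Effort = load / MA = 3840 / 6.4089 = 599.17 N.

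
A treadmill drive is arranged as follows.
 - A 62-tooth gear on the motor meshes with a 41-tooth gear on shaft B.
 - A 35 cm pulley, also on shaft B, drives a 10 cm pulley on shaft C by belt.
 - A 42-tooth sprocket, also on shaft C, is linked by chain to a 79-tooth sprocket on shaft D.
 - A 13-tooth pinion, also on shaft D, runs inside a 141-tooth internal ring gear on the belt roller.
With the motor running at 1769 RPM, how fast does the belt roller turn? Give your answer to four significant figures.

458.9 RPM

the motor → shaft B (gear mesh, 41/62): 1769 ÷ 0.66129 = 2675.1 RPM
shaft B → shaft C (belt, 10/35): 2675.1 ÷ 0.28571 = 9362.8 RPM
shaft C → shaft D (chain, 79/42): 9362.8 ÷ 1.881 = 4977.7 RPM
shaft D → the belt roller (internal gear, 141/13): 4977.7 ÷ 10.846 = 458.93 RPM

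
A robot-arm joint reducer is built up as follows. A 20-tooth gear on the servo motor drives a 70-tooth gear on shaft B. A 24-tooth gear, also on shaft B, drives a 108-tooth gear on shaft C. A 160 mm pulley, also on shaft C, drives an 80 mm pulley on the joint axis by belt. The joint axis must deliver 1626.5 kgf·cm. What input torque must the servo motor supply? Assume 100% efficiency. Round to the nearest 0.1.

Overall ratio R = 3.5 × 4.5 × 0.5 = 7.875.
Input torque = output torque / R = 1626.5 / 7.875 = 206.54 kgf·cm.

206.5 kgf·cm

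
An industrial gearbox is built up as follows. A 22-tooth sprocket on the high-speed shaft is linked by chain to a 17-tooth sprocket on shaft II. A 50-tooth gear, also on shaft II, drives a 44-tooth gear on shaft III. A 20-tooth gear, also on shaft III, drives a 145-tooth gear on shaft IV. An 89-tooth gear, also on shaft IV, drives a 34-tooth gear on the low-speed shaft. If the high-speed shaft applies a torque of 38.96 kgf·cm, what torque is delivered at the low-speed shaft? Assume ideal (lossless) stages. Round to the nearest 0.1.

73.4 kgf·cm

chain 17/22 = 0.77273 → τ = 38.96·0.77273 = 30.105 kgf·cm
gear mesh 44/50 = 0.88 → τ = 30.105·0.88 = 26.493 kgf·cm
gear mesh 145/20 = 7.25 → τ = 26.493·7.25 = 192.07 kgf·cm
gear mesh 34/89 = 0.38202 → τ = 192.07·0.38202 = 73.376 kgf·cm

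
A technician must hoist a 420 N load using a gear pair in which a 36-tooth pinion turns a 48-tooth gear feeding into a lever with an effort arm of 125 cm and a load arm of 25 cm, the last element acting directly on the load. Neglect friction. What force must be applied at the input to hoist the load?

Gear pair MA = 48/36 = 1.3333.
Lever MA = effort arm / load arm = 125/25 = 5.
Combined ideal MA = 1.3333 × 5 = 6.6667.
Effort = load / MA = 420 / 6.6667 = 63 N.

63 N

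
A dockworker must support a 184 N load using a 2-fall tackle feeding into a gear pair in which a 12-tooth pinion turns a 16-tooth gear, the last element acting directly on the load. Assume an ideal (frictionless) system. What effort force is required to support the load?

Block-and-tackle MA = number of supporting rope parts = 2.
Gear pair MA = 16/12 = 1.3333.
Combined ideal MA = 2 × 1.3333 = 2.6667.
Effort = load / MA = 184 / 2.6667 = 69 N.

69 N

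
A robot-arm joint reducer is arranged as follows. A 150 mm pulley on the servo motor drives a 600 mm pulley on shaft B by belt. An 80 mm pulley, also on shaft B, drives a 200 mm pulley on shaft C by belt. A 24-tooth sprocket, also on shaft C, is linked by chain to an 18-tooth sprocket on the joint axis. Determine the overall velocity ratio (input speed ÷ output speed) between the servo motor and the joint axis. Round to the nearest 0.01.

7.50

Each stage contributes driven/driver: belt 600/150 = 4, belt 200/80 = 2.5, chain 18/24 = 0.75.
Overall: 4 × 2.5 × 0.75 = 7.5.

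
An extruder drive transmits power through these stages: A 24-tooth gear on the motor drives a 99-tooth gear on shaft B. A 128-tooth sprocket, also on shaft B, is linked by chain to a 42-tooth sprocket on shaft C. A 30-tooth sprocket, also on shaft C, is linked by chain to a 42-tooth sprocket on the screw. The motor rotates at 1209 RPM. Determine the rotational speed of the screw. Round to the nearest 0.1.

638.0 RPM

the motor → shaft B (gear mesh, 99/24): 1209 ÷ 4.125 = 293.09 RPM
shaft B → shaft C (chain, 42/128): 293.09 ÷ 0.32812 = 893.23 RPM
shaft C → the screw (chain, 42/30): 893.23 ÷ 1.4 = 638.02 RPM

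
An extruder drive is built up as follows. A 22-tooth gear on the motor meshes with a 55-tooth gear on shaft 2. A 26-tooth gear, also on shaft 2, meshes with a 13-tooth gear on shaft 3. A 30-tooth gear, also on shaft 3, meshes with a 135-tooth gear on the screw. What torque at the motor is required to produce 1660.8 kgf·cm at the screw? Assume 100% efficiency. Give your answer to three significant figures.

Overall ratio R = 2.5 × 0.5 × 4.5 = 5.625.
Input torque = output torque / R = 1660.8 / 5.625 = 295.25 kgf·cm.

295 kgf·cm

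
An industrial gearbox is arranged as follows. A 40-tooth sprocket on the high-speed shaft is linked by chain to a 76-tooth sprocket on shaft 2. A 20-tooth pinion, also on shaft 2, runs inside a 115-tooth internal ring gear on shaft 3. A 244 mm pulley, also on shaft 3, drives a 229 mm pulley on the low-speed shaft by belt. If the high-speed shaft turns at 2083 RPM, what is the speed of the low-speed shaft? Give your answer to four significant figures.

the high-speed shaft → shaft 2 (chain, 76/40): 2083 ÷ 1.9 = 1096.3 RPM
shaft 2 → shaft 3 (internal gear, 115/20): 1096.3 ÷ 5.75 = 190.66 RPM
shaft 3 → the low-speed shaft (belt, 229/244): 190.66 ÷ 0.93852 = 203.15 RPM

203.2 RPM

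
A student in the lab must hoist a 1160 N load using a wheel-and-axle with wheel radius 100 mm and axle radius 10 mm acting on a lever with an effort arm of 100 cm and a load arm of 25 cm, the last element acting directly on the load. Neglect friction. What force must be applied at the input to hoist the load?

Wheel-and-axle MA = R/r = 100/10 = 10.
Lever MA = effort arm / load arm = 100/25 = 4.
Combined ideal MA = 10 × 4 = 40.
Effort = load / MA = 1160 / 40 = 29 N.

29 N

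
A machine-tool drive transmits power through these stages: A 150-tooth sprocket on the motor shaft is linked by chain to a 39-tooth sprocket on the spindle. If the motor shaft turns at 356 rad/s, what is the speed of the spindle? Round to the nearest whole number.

Chain: ratio = 39/150 = 0.26, so the spindle turns at 356 / 0.26 = 1369.2 rad/s.

1369 rad/s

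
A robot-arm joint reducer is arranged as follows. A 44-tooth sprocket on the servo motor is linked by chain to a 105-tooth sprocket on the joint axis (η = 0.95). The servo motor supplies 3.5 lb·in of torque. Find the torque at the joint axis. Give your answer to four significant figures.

chain 105/44 = 2.3864 → τ = 3.5·2.3864·0.95 = 7.9347 lb·in

7.935 lb·in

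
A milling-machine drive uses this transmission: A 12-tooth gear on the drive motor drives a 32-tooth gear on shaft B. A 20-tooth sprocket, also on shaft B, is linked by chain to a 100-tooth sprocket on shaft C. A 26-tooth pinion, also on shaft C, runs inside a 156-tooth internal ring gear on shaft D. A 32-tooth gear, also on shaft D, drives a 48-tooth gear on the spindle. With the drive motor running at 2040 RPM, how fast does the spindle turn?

17 RPM

Gear mesh: ratio = 32/12 = 2.6667, so shaft B turns at 2040 / 2.6667 = 765 RPM.
Chain: ratio = 100/20 = 5, so shaft C turns at 765 / 5 = 153 RPM.
Internal gear: ratio = 156/26 = 6, so shaft D turns at 153 / 6 = 25.5 RPM.
Gear mesh: ratio = 48/32 = 1.5, so the spindle turns at 25.5 / 1.5 = 17 RPM.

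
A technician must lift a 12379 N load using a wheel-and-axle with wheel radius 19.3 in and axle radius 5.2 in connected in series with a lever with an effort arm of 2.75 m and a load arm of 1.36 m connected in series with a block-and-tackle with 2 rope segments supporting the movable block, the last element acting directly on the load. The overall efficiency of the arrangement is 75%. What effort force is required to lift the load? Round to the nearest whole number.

1100 N

Wheel-and-axle MA = R/r = 19.3/5.2 = 3.7115.
Lever MA = effort arm / load arm = 2.75/1.36 = 2.0221.
Block-and-tackle MA = number of supporting rope parts = 2.
Combined ideal MA = 3.7115 × 2.0221 × 2 = 15.01.
Actual MA = 15.01 × 0.75 = 11.257.
Effort = load / actual MA = 12379 / 11.257 = 1099.6 N.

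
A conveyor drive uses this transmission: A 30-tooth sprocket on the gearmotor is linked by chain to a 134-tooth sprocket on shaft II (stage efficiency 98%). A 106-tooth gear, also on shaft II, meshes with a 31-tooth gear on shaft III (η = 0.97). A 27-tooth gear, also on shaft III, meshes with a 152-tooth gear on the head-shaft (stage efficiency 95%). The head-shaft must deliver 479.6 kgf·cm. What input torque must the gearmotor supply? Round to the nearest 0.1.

72.2 kgf·cm

Overall ratio R = 4.4667 × 0.29245 × 5.6296 = 7.3539; overall efficiency η = 0.98 × 0.97 × 0.95 = 0.9031.
Input torque = output torque / (R × η) = 479.6 / (7.3539 × 0.9031) = 72.217 kgf·cm.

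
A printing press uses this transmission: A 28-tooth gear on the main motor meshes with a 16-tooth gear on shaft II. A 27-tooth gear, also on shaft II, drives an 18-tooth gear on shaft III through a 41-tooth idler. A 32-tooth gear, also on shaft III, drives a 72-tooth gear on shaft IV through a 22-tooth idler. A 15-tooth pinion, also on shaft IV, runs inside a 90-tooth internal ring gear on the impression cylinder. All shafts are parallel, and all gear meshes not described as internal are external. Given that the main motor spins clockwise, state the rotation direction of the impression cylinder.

anticlockwise

the main motor → shaft II: external mesh, 1 reversal → CCW.
shaft II → shaft III: driver → idler → driven is 2 external meshes, 2 reversals → CCW.
shaft III → shaft IV: driver → idler → driven is 2 external meshes, 2 reversals → CCW.
shaft IV → the impression cylinder: internal mesh, same direction → CCW.
5 reversals in total — an odd number — so the impression cylinder turns opposite to the main motor.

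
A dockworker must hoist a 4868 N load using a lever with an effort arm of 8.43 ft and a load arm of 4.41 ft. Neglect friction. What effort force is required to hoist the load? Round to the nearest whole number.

2547 N

Lever MA = effort arm / load arm = 8.43/4.41 = 1.9116.
Effort = load / MA = 4868 / 1.9116 = 2546.6 N.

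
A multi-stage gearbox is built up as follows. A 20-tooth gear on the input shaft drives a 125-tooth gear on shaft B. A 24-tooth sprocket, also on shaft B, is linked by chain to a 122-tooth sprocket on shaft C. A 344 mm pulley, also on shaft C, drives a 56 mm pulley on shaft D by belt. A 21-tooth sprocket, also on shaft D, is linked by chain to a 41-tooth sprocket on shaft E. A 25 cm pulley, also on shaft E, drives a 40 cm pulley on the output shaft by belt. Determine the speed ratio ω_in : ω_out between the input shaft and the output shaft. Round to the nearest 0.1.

Each stage contributes driven/driver: gear mesh 125/20 = 6.25, chain 122/24 = 5.0833, belt 56/344 = 0.16279, chain 41/21 = 1.9524, belt 40/25 = 1.6.
Overall: 6.25 × 5.0833 × 0.16279 × 1.9524 × 1.6 = 16.156.

16.2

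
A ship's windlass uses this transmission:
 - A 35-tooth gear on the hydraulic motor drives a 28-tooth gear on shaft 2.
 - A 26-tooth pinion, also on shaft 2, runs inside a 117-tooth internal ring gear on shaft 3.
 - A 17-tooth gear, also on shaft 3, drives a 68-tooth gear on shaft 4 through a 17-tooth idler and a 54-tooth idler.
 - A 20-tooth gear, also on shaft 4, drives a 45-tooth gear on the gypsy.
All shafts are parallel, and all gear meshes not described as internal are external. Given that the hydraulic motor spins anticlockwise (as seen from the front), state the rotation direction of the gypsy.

clockwise

the hydraulic motor → shaft 2: external mesh, 1 reversal → CW.
shaft 2 → shaft 3: internal mesh, same direction → CW.
shaft 3 → shaft 4: driver → idler → idler → driven is 3 external meshes, 3 reversals → CCW.
shaft 4 → the gypsy: external mesh, 1 reversal → CW.
5 reversals in total — an odd number — so the gypsy turns opposite to the hydraulic motor.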